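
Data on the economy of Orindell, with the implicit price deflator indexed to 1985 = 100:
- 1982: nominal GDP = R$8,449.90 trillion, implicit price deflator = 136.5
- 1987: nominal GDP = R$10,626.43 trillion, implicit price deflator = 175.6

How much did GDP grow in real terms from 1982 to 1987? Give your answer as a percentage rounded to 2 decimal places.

Deflate each year: 1982 → 8449.90/1.365 = 6190.40; 1987 → 10626.43/1.756 = 6051.50.
So real GDP changed by 6051.50/6190.40 − 1 = -0.0224, i.e. -2.24%.

-2.24%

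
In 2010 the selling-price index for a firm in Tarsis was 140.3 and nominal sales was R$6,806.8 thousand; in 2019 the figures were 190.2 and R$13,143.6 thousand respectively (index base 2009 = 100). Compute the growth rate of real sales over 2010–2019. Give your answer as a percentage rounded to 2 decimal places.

42.44%

Real sales 2010 = 6806.8 / 1.403 = 4851.60.
Real sales 2019 = 13143.6 / 1.902 = 6910.41.
Real growth = 6910.41 / 4851.60 − 1 = 0.4244.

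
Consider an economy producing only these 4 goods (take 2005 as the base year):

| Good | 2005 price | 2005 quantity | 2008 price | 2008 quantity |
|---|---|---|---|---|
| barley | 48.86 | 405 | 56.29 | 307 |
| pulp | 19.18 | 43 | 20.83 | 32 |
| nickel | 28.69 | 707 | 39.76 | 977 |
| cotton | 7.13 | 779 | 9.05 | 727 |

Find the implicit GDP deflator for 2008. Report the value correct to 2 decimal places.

129.79

Nominal GDP 2008 = 56.29·307 + 20.83·32 + 39.76·977 + 9.05·727 = 63372.46.
Real GDP 2008 (at 2005 prices) = 48.86·307 + 19.18·32 + 28.69·977 + 7.13·727 = 48827.42.
Deflator = Nominal/Real × 100 = 63372.46/48827.42 × 100 = 129.789.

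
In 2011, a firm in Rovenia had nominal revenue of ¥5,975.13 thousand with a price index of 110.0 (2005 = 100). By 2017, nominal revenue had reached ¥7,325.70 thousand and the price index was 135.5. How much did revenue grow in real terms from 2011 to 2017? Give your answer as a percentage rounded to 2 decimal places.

Real revenue 2011 = 5975.13 / 1.100 = 5431.94.
Real revenue 2017 = 7325.70 / 1.355 = 5406.42.
Real growth = 5406.42 / 5431.94 − 1 = -0.0047.

-0.47%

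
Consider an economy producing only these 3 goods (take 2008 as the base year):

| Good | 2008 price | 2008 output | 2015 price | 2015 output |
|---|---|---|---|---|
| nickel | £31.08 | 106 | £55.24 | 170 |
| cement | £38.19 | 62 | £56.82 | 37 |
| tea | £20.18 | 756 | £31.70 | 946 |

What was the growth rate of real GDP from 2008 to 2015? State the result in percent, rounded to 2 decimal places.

23.27%

Real GDP 2008 = Nominal GDP 2008 = 31.08·106 + 38.19·62 + 20.18·756 = 20918.34.
Real GDP 2015 (at 2008 prices) = 31.08·170 + 38.19·37 + 20.18·946 = 25786.91.
Real growth = 25786.91/20918.34 − 1 = 0.2327.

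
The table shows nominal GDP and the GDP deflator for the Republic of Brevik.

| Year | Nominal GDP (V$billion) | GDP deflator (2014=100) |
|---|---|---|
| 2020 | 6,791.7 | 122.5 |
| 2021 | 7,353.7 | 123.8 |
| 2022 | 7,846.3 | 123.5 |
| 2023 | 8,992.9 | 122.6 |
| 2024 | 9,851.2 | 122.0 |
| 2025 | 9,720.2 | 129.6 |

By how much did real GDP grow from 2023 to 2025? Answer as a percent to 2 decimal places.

Real GDP 2023 = 8992.9/1.226 = 7335.15.
Real GDP 2025 = 9720.2/1.296 = 7500.15.
Change = 7500.15/7335.15 − 1 = 0.0225.

2.25%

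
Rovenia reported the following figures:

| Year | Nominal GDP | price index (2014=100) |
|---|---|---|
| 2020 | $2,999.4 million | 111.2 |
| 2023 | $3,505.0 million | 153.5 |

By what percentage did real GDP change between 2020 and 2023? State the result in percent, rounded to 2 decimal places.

-15.35%

Real GDP 2020 = 2999.4 / 1.112 = 2697.30.
Real GDP 2023 = 3505.0 / 1.535 = 2283.39.
Real growth = 2283.39 / 2697.30 − 1 = -0.1535.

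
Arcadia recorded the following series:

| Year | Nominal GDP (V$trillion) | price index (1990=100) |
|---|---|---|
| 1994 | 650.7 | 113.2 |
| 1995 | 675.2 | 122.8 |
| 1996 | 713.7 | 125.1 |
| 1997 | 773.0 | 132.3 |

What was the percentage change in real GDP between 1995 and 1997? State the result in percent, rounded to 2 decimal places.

Real GDP 1995 = 675.2/1.228 = 549.84.
Real GDP 1997 = 773.0/1.323 = 584.28.
Change = 584.28/549.84 − 1 = 0.0626.

6.26%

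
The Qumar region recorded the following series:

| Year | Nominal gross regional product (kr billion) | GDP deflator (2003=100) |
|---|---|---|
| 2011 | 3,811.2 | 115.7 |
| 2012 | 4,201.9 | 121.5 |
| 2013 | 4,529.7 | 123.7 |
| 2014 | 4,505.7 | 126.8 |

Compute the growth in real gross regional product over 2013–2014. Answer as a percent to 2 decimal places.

-2.96%

Real gross regional product 2013 = 4529.7/1.237 = 3661.84.
Real gross regional product 2014 = 4505.7/1.268 = 3553.39.
Change = 3553.39/3661.84 − 1 = -0.0296.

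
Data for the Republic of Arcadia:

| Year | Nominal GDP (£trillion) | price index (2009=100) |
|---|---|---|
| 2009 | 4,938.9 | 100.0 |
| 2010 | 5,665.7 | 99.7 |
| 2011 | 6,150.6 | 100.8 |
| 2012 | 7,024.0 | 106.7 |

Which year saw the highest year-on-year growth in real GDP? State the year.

2010

2010: real = 5665.7/0.997 = 5682.75; growth vs 2009 (4938.90) = 15.06%.
2011: real = 6150.6/1.008 = 6101.79; growth vs 2010 (5682.75) = 7.37%.
2012: real = 7024.0/1.067 = 6582.94; growth vs 2011 (6101.79) = 7.89%.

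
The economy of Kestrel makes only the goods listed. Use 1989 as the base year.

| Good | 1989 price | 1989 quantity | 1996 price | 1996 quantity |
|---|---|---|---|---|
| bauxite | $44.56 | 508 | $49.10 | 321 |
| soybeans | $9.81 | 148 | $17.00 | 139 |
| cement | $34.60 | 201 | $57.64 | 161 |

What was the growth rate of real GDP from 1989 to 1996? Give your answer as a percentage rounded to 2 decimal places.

-31.59%

Real GDP 1989 = Nominal GDP 1989 = 44.56·508 + 9.81·148 + 34.60·201 = 31042.96.
Real GDP 1996 (at 1989 prices) = 44.56·321 + 9.81·139 + 34.60·161 = 21237.95.
Real growth = 21237.95/31042.96 − 1 = -0.3159.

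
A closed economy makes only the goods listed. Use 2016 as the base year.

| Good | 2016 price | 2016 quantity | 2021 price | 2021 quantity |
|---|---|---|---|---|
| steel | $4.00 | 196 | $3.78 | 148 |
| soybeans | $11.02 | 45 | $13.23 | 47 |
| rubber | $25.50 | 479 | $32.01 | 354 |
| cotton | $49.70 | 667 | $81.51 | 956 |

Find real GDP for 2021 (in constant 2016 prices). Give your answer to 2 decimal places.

Real GDP 2021 = Σ (p_2016 × q_2021) = 4.00·148 + 11.02·47 + 25.50·354 + 49.70·956 = 57650.14.

$57650.14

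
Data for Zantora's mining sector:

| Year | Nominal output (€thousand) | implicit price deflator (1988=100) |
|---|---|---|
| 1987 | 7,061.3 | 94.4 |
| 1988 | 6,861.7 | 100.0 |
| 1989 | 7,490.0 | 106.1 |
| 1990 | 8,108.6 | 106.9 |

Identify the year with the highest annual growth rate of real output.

1990

1988: real = 6861.7/1.000 = 6861.70; growth vs 1987 (7480.19) = -8.27%.
1989: real = 7490.0/1.061 = 7059.38; growth vs 1988 (6861.70) = 2.88%.
1990: real = 8108.6/1.069 = 7585.22; growth vs 1989 (7059.38) = 7.45%.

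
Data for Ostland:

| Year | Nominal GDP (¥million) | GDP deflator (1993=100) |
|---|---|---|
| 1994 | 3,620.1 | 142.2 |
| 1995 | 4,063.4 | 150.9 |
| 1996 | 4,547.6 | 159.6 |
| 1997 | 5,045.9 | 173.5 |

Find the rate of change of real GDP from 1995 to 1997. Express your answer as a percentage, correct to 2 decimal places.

8.00%

Real GDP 1995 = 4063.4/1.509 = 2692.78.
Real GDP 1997 = 5045.9/1.735 = 2908.30.
Change = 2908.30/2692.78 − 1 = 0.0800.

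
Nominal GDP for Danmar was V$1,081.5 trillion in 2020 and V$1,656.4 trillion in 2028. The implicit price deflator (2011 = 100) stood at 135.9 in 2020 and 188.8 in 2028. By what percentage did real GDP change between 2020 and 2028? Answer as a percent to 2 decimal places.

Real GDP 2020 = 1081.5 / 1.359 = 795.81.
Real GDP 2028 = 1656.4 / 1.888 = 877.33.
Real growth = 877.33 / 795.81 − 1 = 0.1024.

10.24%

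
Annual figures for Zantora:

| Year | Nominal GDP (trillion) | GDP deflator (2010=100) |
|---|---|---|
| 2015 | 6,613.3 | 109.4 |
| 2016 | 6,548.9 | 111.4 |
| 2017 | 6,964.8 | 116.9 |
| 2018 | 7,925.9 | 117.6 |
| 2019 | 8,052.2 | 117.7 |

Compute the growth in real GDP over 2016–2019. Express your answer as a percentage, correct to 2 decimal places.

16.37%

Real GDP 2016 = 6548.9/1.114 = 5878.73.
Real GDP 2019 = 8052.2/1.177 = 6841.29.
Change = 6841.29/5878.73 − 1 = 0.1637.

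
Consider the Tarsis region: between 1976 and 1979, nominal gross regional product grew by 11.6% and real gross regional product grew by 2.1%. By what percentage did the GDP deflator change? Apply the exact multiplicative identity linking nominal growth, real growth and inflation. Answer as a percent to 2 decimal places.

9.30%

(1 + g_nom) = (1 + g_real)(1 + π), so π = 1.1160 / 1.0210 − 1 = 0.09305.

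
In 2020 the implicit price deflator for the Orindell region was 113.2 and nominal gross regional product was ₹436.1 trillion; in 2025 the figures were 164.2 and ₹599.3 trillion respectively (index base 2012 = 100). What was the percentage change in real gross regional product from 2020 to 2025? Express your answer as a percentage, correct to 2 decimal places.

Deflate each year: 2020 → 436.1/1.132 = 385.25; 2025 → 599.3/1.642 = 364.98.
So real gross regional product changed by 364.98/385.25 − 1 = -0.0526, i.e. -5.26%.

-5.26%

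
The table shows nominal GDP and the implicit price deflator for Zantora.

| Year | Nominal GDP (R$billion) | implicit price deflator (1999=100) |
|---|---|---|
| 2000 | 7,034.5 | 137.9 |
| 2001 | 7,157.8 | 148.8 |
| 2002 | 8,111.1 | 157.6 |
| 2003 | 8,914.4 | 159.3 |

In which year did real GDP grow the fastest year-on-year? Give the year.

2003

2001: real = 7157.8/1.488 = 4810.35; growth vs 2000 (5101.16) = -5.70%.
2002: real = 8111.1/1.576 = 5146.64; growth vs 2001 (4810.35) = 6.99%.
2003: real = 8914.4/1.593 = 5595.98; growth vs 2002 (5146.64) = 8.73%.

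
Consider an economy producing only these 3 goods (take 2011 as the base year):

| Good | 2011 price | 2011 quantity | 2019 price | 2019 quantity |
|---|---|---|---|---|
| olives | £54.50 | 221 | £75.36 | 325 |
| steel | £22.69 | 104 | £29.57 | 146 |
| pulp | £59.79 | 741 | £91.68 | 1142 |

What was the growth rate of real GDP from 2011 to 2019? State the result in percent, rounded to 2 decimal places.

Real GDP 2011 = Nominal GDP 2011 = 54.50·221 + 22.69·104 + 59.79·741 = 58708.65.
Real GDP 2019 (at 2011 prices) = 54.50·325 + 22.69·146 + 59.79·1142 = 89305.42.
Real growth = 89305.42/58708.65 − 1 = 0.5212.

52.12%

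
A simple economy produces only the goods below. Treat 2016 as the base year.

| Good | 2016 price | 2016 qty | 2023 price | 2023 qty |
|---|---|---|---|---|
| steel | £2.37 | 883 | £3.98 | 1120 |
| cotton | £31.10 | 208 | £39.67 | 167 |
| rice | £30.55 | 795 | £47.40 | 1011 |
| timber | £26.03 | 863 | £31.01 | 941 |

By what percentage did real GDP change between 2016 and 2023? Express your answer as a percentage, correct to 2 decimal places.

Real GDP 2016 = Nominal GDP 2016 = 2.37·883 + 31.10·208 + 30.55·795 + 26.03·863 = 55312.65.
Real GDP 2023 (at 2016 prices) = 2.37·1120 + 31.10·167 + 30.55·1011 + 26.03·941 = 63228.38.
Real growth = 63228.38/55312.65 − 1 = 0.1431.

14.31%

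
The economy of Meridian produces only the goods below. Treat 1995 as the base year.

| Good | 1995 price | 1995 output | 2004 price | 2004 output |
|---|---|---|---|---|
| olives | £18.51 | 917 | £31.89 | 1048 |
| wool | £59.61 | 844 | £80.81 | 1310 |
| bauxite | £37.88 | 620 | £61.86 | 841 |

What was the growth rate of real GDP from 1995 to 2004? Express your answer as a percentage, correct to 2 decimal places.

42.50%

Real GDP 1995 = Nominal GDP 1995 = 18.51·917 + 59.61·844 + 37.88·620 = 90770.11.
Real GDP 2004 (at 1995 prices) = 18.51·1048 + 59.61·1310 + 37.88·841 = 129344.66.
Real growth = 129344.66/90770.11 − 1 = 0.4250.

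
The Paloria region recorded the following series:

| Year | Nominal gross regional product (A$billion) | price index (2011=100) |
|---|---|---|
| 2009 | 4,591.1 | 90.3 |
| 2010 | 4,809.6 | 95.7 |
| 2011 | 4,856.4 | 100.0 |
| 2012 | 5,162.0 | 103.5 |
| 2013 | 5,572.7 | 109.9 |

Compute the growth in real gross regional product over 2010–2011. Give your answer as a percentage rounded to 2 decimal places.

-3.37%

Real gross regional product 2010 = 4809.6/0.957 = 5025.71.
Real gross regional product 2011 = 4856.4/1.000 = 4856.40.
Change = 4856.40/5025.71 − 1 = -0.0337.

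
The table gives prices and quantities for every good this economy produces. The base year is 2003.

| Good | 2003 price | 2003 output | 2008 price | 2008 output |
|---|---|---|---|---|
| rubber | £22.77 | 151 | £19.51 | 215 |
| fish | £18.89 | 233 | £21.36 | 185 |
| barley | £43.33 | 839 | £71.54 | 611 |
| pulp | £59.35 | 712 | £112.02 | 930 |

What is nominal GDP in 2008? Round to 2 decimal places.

Nominal GDP 2008 = Σ (p_2008 × q_2008) = 19.51·215 + 21.36·185 + 71.54·611 + 112.02·930 = 156035.79.

£156035.79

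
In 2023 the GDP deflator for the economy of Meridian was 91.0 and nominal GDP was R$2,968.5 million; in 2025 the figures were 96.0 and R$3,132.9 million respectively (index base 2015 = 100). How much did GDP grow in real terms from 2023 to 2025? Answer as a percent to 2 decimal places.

0.04%

Real GDP 2023 = 2968.5 / 0.910 = 3262.09.
Real GDP 2025 = 3132.9 / 0.960 = 3263.44.
Real growth = 3263.44 / 3262.09 − 1 = 0.0004.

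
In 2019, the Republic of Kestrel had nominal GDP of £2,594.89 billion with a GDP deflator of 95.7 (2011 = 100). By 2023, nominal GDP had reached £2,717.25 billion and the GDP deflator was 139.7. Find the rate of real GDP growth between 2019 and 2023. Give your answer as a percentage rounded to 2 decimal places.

Real GDP 2019 = 2594.89 / 0.957 = 2711.48.
Real GDP 2023 = 2717.25 / 1.397 = 1945.06.
Real growth = 1945.06 / 2711.48 − 1 = -0.2827.

-28.27%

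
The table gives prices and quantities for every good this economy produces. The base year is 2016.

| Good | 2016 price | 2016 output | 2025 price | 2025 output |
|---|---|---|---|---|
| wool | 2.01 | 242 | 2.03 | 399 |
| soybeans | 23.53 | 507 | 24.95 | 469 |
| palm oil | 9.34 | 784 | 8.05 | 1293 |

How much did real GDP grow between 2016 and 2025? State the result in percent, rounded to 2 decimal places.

Real GDP 2016 = Nominal GDP 2016 = 2.01·242 + 23.53·507 + 9.34·784 = 19738.69.
Real GDP 2025 (at 2016 prices) = 2.01·399 + 23.53·469 + 9.34·1293 = 23914.18.
Real growth = 23914.18/19738.69 − 1 = 0.2115.

21.15%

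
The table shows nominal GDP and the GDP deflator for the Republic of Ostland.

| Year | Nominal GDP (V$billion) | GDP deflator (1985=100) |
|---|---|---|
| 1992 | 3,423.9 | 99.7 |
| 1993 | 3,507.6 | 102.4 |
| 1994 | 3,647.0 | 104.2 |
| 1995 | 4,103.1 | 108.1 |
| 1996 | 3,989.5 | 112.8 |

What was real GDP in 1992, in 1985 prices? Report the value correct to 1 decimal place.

V$3,434.2 billion

Real GDP 1992 = 3423.9 / 0.997 = 3434.20.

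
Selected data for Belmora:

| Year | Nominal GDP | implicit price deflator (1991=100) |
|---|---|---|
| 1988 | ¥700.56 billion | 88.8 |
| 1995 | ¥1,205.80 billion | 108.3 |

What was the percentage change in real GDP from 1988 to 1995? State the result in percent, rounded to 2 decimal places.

Real GDP 1988 = 700.56 / 0.888 = 788.92.
Real GDP 1995 = 1205.80 / 1.083 = 1113.39.
Real growth = 1113.39 / 788.92 − 1 = 0.4113.

41.13%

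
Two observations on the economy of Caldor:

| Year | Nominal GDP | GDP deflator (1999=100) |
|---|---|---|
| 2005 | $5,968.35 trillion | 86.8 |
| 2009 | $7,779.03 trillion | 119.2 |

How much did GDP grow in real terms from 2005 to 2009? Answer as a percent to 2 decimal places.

Real GDP 2005 = 5968.35 / 0.868 = 6875.98.
Real GDP 2009 = 7779.03 / 1.192 = 6526.03.
Real growth = 6526.03 / 6875.98 − 1 = -0.0509.

-5.09%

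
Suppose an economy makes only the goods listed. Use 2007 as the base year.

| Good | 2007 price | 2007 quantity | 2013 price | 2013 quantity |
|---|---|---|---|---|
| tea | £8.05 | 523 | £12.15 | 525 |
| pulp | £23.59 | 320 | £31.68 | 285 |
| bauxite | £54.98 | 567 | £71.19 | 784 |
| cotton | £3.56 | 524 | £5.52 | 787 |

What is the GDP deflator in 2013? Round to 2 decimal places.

Nominal GDP 2013 = 12.15·525 + 31.68·285 + 71.19·784 + 5.52·787 = 75564.75.
Real GDP 2013 (at 2007 prices) = 8.05·525 + 23.59·285 + 54.98·784 + 3.56·787 = 56855.44.
Deflator = Nominal/Real × 100 = 75564.75/56855.44 × 100 = 132.907.

132.91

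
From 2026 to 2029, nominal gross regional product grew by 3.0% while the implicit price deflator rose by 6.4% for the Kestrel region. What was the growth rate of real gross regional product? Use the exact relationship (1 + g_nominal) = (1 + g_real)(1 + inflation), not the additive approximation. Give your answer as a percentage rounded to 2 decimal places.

-3.20%

(1 + g_nom) = (1 + g_real)(1 + π), so g_real = 1.0300 / 1.0640 − 1 = -0.03195.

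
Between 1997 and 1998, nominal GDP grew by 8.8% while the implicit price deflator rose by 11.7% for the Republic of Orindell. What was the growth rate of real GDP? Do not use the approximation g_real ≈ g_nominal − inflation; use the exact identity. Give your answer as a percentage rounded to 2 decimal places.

-2.60%

(1 + g_nom) = (1 + g_real)(1 + π), so g_real = 1.0880 / 1.1170 − 1 = -0.02596.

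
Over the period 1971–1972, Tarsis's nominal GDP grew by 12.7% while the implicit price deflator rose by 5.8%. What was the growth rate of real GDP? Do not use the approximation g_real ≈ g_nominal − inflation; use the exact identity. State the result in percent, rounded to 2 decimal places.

(1 + g_nom) = (1 + g_real)(1 + π), so g_real = 1.1270 / 1.0580 − 1 = 0.06522.

6.52%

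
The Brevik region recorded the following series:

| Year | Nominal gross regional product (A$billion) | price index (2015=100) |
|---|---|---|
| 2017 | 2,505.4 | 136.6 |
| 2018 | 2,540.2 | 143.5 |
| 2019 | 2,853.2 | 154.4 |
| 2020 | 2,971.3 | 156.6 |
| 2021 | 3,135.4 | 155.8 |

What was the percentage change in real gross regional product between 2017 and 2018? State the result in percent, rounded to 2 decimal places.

Real gross regional product 2017 = 2505.4/1.366 = 1834.11.
Real gross regional product 2018 = 2540.2/1.435 = 1770.17.
Change = 1770.17/1834.11 − 1 = -0.0349.

-3.49%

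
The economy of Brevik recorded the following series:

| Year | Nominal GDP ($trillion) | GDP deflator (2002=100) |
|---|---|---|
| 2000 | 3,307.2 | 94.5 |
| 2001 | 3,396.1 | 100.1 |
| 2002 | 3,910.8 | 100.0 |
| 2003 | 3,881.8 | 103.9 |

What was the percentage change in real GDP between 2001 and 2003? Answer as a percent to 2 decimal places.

10.12%

Real GDP 2001 = 3396.1/1.001 = 3392.71.
Real GDP 2003 = 3881.8/1.039 = 3736.09.
Change = 3736.09/3392.71 − 1 = 0.1012.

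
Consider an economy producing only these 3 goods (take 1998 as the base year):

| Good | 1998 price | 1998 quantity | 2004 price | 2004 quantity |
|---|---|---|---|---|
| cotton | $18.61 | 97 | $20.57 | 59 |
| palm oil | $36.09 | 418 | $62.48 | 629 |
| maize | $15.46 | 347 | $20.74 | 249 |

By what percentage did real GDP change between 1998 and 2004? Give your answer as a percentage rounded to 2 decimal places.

24.23%

Real GDP 1998 = Nominal GDP 1998 = 18.61·97 + 36.09·418 + 15.46·347 = 22255.41.
Real GDP 2004 (at 1998 prices) = 18.61·59 + 36.09·629 + 15.46·249 = 27648.14.
Real growth = 27648.14/22255.41 − 1 = 0.2423.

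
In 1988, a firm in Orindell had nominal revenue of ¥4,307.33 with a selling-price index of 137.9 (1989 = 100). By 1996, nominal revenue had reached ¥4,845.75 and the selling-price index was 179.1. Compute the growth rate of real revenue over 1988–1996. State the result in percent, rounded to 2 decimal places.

-13.38%

Real revenue 1988 = 4307.33 / 1.379 = 3123.52.
Real revenue 1996 = 4845.75 / 1.791 = 2705.61.
Real growth = 2705.61 / 3123.52 − 1 = -0.1338.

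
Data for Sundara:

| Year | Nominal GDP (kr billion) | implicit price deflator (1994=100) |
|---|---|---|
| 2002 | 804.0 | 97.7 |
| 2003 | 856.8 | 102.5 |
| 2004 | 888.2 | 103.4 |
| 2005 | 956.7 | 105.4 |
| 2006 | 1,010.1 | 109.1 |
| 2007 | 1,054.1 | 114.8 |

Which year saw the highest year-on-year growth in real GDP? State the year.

2005

2003: real = 856.8/1.025 = 835.90; growth vs 2002 (822.93) = 1.58%.
2004: real = 888.2/1.034 = 858.99; growth vs 2003 (835.90) = 2.76%.
2005: real = 956.7/1.054 = 907.69; growth vs 2004 (858.99) = 5.67%.
2006: real = 1010.1/1.091 = 925.85; growth vs 2005 (907.69) = 2.00%.
2007: real = 1054.1/1.148 = 918.21; growth vs 2006 (925.85) = -0.83%.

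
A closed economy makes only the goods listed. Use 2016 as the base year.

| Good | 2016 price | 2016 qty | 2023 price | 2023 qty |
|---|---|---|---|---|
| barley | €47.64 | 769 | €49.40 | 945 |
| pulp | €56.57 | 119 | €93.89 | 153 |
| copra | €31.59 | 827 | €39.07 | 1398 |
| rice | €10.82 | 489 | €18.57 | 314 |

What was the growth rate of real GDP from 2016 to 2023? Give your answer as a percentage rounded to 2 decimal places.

35.37%

Real GDP 2016 = Nominal GDP 2016 = 47.64·769 + 56.57·119 + 31.59·827 + 10.82·489 = 74782.90.
Real GDP 2023 (at 2016 prices) = 47.64·945 + 56.57·153 + 31.59·1398 + 10.82·314 = 101235.31.
Real growth = 101235.31/74782.90 − 1 = 0.3537.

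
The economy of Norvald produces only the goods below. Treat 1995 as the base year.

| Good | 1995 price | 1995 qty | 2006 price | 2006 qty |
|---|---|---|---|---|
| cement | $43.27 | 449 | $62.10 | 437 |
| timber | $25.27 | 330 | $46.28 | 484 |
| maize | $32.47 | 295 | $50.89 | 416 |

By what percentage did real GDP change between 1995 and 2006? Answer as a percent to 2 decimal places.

Real GDP 1995 = Nominal GDP 1995 = 43.27·449 + 25.27·330 + 32.47·295 = 37345.98.
Real GDP 2006 (at 1995 prices) = 43.27·437 + 25.27·484 + 32.47·416 = 44647.19.
Real growth = 44647.19/37345.98 − 1 = 0.1955.

19.55%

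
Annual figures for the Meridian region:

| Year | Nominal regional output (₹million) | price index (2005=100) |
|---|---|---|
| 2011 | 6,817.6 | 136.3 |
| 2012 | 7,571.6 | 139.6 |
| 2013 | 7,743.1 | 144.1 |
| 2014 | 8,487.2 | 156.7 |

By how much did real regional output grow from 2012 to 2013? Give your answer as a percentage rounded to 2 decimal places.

Real regional output 2012 = 7571.6/1.396 = 5423.78.
Real regional output 2013 = 7743.1/1.441 = 5373.42.
Change = 5373.42/5423.78 − 1 = -0.0093.

-0.93%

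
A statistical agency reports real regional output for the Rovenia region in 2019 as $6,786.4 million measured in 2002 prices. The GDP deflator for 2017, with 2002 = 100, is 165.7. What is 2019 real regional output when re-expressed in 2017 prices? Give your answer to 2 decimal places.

$11,245.06 million

Real regional output in 2017 prices = Real regional output in 2002 prices × (P_2017/P_2002) = 6786.4 × 1.657 = 11245.06.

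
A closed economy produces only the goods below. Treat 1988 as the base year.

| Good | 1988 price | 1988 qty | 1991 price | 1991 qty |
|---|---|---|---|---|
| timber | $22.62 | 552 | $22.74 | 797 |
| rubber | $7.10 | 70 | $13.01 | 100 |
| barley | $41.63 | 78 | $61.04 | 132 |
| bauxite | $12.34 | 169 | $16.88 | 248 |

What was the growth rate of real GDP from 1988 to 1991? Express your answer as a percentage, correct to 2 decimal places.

49.02%

Real GDP 1988 = Nominal GDP 1988 = 22.62·552 + 7.10·70 + 41.63·78 + 12.34·169 = 18315.84.
Real GDP 1991 (at 1988 prices) = 22.62·797 + 7.10·100 + 41.63·132 + 12.34·248 = 27293.62.
Real growth = 27293.62/18315.84 − 1 = 0.4902.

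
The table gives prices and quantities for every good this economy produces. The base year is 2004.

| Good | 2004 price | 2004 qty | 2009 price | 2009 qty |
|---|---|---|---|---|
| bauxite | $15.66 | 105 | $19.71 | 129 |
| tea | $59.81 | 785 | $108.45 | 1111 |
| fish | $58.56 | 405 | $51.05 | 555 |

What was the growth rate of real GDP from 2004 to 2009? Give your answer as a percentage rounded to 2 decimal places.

Real GDP 2004 = Nominal GDP 2004 = 15.66·105 + 59.81·785 + 58.56·405 = 72311.95.
Real GDP 2009 (at 2004 prices) = 15.66·129 + 59.81·1111 + 58.56·555 = 100969.85.
Real growth = 100969.85/72311.95 − 1 = 0.3963.

39.63%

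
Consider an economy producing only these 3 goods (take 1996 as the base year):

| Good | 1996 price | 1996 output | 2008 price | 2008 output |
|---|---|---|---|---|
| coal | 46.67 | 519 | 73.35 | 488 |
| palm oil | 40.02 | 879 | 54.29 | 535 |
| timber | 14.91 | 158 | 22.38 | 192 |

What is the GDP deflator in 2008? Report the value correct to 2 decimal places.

146.95

Nominal GDP 2008 = 73.35·488 + 54.29·535 + 22.38·192 = 69136.91.
Real GDP 2008 (at 1996 prices) = 46.67·488 + 40.02·535 + 14.91·192 = 47048.38.
Deflator = Nominal/Real × 100 = 69136.91/47048.38 × 100 = 146.949.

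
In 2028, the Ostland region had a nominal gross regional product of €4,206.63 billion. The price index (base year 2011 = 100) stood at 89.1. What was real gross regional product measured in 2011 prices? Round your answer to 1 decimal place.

Real gross regional product = Nominal / (price index/100) = 4206.63 / 0.891 = 4721.25.

€4,721.2 billion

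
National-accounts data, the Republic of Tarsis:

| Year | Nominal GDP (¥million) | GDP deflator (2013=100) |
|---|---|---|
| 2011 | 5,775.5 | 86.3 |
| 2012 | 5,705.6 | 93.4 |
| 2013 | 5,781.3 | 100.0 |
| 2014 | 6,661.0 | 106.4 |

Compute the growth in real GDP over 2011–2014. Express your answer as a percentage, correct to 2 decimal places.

-6.46%

Real GDP 2011 = 5775.5/0.863 = 6692.35.
Real GDP 2014 = 6661.0/1.064 = 6260.34.
Change = 6260.34/6692.35 − 1 = -0.0646.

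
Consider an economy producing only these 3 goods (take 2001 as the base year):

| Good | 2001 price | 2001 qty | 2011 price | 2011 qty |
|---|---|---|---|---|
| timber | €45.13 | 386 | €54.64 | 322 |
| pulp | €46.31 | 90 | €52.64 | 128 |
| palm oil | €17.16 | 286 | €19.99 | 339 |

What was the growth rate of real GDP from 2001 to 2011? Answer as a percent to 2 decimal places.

Real GDP 2001 = Nominal GDP 2001 = 45.13·386 + 46.31·90 + 17.16·286 = 26495.84.
Real GDP 2011 (at 2001 prices) = 45.13·322 + 46.31·128 + 17.16·339 = 26276.78.
Real growth = 26276.78/26495.84 − 1 = -0.0083.

-0.83%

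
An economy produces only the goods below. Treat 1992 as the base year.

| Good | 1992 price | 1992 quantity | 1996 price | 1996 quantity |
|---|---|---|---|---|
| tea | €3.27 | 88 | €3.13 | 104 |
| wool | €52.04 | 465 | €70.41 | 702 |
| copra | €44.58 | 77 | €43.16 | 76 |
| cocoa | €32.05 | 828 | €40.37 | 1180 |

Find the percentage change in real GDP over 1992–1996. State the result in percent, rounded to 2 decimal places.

43.38%

Real GDP 1992 = Nominal GDP 1992 = 3.27·88 + 52.04·465 + 44.58·77 + 32.05·828 = 54456.42.
Real GDP 1996 (at 1992 prices) = 3.27·104 + 52.04·702 + 44.58·76 + 32.05·1180 = 78079.24.
Real growth = 78079.24/54456.42 − 1 = 0.4338.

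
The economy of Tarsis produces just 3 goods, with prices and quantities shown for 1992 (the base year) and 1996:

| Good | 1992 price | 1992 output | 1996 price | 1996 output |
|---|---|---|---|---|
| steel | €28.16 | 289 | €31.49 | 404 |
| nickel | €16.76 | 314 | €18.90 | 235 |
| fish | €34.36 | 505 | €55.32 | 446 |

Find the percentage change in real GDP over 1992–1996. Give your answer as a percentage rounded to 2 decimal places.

-0.37%

Real GDP 1992 = Nominal GDP 1992 = 28.16·289 + 16.76·314 + 34.36·505 = 30752.68.
Real GDP 1996 (at 1992 prices) = 28.16·404 + 16.76·235 + 34.36·446 = 30639.80.
Real growth = 30639.80/30752.68 − 1 = -0.0037.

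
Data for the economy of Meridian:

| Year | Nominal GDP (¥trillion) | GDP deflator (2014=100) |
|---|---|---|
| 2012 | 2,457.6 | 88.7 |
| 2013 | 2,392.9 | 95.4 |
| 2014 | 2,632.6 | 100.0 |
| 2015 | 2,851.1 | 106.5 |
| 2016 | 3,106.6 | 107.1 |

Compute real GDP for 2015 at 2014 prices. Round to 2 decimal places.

Real GDP 2015 = 2851.1 / 1.065 = 2677.09.

¥2,677.09 trillion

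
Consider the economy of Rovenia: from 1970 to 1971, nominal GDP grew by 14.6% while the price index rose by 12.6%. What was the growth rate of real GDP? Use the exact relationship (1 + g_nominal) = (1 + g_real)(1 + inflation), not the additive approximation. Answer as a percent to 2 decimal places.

1.78%

(1 + g_nom) = (1 + g_real)(1 + π), so g_real = 1.1460 / 1.1260 − 1 = 0.01776.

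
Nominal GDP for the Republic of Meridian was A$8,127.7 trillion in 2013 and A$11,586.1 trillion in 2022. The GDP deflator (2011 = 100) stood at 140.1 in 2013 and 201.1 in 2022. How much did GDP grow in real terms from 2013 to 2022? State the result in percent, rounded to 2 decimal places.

Real GDP 2013 = 8127.7 / 1.401 = 5801.36.
Real GDP 2022 = 11586.1 / 2.011 = 5761.36.
Real growth = 5761.36 / 5801.36 − 1 = -0.0069.

-0.69%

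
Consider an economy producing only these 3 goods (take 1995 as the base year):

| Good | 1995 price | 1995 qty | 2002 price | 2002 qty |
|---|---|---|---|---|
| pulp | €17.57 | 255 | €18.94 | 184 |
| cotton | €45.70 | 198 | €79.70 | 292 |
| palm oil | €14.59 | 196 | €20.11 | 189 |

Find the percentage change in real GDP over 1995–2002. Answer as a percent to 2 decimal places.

Real GDP 1995 = Nominal GDP 1995 = 17.57·255 + 45.70·198 + 14.59·196 = 16388.59.
Real GDP 2002 (at 1995 prices) = 17.57·184 + 45.70·292 + 14.59·189 = 19334.79.
Real growth = 19334.79/16388.59 − 1 = 0.1798.

17.98%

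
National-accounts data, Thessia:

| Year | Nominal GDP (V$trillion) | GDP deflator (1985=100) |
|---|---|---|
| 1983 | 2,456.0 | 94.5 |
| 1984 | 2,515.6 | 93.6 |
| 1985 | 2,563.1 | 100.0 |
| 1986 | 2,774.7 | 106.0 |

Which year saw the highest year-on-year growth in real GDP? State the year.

1984

1984: real = 2515.6/0.936 = 2687.61; growth vs 1983 (2598.94) = 3.41%.
1985: real = 2563.1/1.000 = 2563.10; growth vs 1984 (2687.61) = -4.63%.
1986: real = 2774.7/1.060 = 2617.64; growth vs 1985 (2563.10) = 2.13%.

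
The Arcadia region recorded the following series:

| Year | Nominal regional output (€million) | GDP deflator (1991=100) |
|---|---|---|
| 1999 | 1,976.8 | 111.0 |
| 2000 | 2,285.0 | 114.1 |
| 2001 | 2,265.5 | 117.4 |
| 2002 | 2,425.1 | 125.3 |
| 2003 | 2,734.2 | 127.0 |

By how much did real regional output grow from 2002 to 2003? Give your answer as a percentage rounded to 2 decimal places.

11.24%

Real regional output 2002 = 2425.1/1.253 = 1935.43.
Real regional output 2003 = 2734.2/1.270 = 2152.91.
Change = 2152.91/1935.43 − 1 = 0.1124.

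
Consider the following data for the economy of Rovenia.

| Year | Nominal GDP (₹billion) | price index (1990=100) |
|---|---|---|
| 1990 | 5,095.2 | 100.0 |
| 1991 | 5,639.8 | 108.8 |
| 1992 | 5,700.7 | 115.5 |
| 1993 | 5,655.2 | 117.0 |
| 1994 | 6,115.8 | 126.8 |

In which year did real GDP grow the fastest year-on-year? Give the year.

1991

1991: real = 5639.8/1.088 = 5183.64; growth vs 1990 (5095.20) = 1.74%.
1992: real = 5700.7/1.155 = 4935.67; growth vs 1991 (5183.64) = -4.78%.
1993: real = 5655.2/1.170 = 4833.50; growth vs 1992 (4935.67) = -2.07%.
1994: real = 6115.8/1.268 = 4823.19; growth vs 1993 (4833.50) = -0.21%.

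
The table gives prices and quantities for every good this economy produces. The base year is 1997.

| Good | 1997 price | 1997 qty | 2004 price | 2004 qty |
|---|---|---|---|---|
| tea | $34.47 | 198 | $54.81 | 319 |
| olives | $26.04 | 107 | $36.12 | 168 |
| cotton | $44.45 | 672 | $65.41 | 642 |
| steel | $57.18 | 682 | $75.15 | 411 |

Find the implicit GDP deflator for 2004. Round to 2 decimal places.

Nominal GDP 2004 = 54.81·319 + 36.12·168 + 65.41·642 + 75.15·411 = 96432.42.
Real GDP 2004 (at 1997 prices) = 34.47·319 + 26.04·168 + 44.45·642 + 57.18·411 = 67408.53.
Deflator = Nominal/Real × 100 = 96432.42/67408.53 × 100 = 143.057.

143.06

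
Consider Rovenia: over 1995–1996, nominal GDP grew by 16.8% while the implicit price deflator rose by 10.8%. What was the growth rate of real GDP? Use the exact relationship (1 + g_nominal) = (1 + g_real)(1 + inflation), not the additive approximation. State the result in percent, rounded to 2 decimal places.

(1 + g_nom) = (1 + g_real)(1 + π), so g_real = 1.1680 / 1.1080 − 1 = 0.05415.

5.42%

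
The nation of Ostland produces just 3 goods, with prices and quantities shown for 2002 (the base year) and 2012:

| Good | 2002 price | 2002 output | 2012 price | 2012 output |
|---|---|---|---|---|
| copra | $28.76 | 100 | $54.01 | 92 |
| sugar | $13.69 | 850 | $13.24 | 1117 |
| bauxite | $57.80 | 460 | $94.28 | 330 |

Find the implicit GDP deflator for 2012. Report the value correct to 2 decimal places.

137.44

Nominal GDP 2012 = 54.01·92 + 13.24·1117 + 94.28·330 = 50870.40.
Real GDP 2012 (at 2002 prices) = 28.76·92 + 13.69·1117 + 57.80·330 = 37011.65.
Deflator = Nominal/Real × 100 = 50870.40/37011.65 × 100 = 137.444.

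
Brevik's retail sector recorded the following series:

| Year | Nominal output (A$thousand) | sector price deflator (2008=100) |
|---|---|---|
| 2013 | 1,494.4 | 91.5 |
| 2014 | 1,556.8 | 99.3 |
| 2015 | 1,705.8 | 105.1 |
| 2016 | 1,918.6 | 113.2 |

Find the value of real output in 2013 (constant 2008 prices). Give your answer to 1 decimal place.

A$1,633.2 thousand

Real output 2013 = 1494.4 / 0.915 = 1633.22.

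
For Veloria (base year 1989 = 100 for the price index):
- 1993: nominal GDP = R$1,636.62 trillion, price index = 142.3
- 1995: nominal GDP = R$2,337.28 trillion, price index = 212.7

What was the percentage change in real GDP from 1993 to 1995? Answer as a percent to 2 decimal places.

Real GDP 1993 = 1636.62 / 1.423 = 1150.12.
Real GDP 1995 = 2337.28 / 2.127 = 1098.86.
Real growth = 1098.86 / 1150.12 − 1 = -0.0446.

-4.46%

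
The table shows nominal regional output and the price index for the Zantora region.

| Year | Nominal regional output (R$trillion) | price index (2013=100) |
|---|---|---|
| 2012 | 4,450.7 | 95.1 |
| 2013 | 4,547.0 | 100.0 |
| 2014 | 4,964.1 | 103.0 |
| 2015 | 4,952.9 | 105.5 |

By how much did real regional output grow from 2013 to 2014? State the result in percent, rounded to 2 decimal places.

Real regional output 2013 = 4547.0/1.000 = 4547.00.
Real regional output 2014 = 4964.1/1.030 = 4819.51.
Change = 4819.51/4547.00 − 1 = 0.0599.

5.99%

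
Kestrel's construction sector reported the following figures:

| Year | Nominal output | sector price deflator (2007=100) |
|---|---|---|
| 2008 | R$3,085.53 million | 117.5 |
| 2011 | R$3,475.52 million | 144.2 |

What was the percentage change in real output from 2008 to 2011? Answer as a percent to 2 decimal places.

-8.22%

Real output 2008 = 3085.53 / 1.175 = 2625.98.
Real output 2011 = 3475.52 / 1.442 = 2410.21.
Real growth = 2410.21 / 2625.98 − 1 = -0.0822.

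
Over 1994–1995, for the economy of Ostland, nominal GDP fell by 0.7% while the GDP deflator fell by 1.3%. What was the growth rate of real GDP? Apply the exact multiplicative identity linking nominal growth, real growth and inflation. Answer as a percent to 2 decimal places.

0.61%

(1 + g_nom) = (1 + g_real)(1 + π), so g_real = 0.9930 / 0.9870 − 1 = 0.00608.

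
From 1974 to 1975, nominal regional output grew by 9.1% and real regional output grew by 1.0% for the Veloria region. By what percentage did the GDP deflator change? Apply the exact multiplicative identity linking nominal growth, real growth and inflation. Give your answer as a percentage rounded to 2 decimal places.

8.02%

(1 + g_nom) = (1 + g_real)(1 + π), so π = 1.0910 / 1.0100 − 1 = 0.08020.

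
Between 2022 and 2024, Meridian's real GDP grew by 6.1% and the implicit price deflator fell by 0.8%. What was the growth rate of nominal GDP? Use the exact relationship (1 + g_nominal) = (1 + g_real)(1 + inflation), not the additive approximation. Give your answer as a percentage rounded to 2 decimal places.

(1 + g_nom) = (1 + g_real)(1 + π) = 1.0610 × 0.9920 = 1.05251.

5.25%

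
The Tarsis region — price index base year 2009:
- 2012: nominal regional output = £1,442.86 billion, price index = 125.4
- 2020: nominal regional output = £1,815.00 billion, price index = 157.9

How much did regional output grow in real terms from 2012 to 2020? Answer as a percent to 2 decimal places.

Real regional output 2012 = 1442.86 / 1.254 = 1150.61.
Real regional output 2020 = 1815.00 / 1.579 = 1149.46.
Real growth = 1149.46 / 1150.61 − 1 = -0.0010.

-0.10%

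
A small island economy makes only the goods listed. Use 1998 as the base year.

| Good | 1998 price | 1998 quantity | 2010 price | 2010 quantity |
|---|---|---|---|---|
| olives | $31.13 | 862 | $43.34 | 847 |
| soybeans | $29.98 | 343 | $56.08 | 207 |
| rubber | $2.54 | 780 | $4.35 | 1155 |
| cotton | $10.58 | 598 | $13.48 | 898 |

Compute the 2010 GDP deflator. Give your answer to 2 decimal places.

145.41

Nominal GDP 2010 = 43.34·847 + 56.08·207 + 4.35·1155 + 13.48·898 = 65446.83.
Real GDP 2010 (at 1998 prices) = 31.13·847 + 29.98·207 + 2.54·1155 + 10.58·898 = 45007.51.
Deflator = Nominal/Real × 100 = 65446.83/45007.51 × 100 = 145.413.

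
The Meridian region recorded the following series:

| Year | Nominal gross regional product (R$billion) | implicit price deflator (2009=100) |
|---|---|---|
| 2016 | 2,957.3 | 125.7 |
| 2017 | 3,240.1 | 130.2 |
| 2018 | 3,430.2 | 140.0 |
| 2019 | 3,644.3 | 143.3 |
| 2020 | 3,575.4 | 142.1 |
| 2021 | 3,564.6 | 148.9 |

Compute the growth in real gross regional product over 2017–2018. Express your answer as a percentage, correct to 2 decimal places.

-1.54%

Real gross regional product 2017 = 3240.1/1.302 = 2488.56.
Real gross regional product 2018 = 3430.2/1.400 = 2450.14.
Change = 2450.14/2488.56 − 1 = -0.0154.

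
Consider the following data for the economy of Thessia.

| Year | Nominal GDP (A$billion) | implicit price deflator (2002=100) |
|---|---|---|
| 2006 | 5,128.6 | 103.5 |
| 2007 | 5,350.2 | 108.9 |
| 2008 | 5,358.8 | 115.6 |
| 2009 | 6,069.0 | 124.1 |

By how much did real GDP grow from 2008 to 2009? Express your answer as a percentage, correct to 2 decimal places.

Real GDP 2008 = 5358.8/1.156 = 4635.64.
Real GDP 2009 = 6069.0/1.241 = 4890.41.
Change = 4890.41/4635.64 − 1 = 0.0550.

5.50%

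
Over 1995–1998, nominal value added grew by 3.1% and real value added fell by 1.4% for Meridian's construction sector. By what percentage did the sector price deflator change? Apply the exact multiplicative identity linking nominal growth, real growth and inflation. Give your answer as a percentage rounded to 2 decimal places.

(1 + g_nom) = (1 + g_real)(1 + π), so π = 1.0310 / 0.9860 − 1 = 0.04564.

4.56%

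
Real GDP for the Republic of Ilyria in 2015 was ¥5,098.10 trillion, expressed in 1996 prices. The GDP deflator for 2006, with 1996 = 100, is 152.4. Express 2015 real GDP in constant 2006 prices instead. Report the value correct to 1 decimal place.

Real GDP in 2006 prices = Real GDP in 1996 prices × (P_2006/P_1996) = 5098.10 × 1.524 = 7769.50.

¥7,769.5 trillion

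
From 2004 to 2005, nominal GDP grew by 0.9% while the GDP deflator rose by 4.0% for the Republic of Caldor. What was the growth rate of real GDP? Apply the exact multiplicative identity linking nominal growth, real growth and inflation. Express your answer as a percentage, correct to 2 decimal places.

-2.98%

(1 + g_nom) = (1 + g_real)(1 + π), so g_real = 1.0090 / 1.0400 − 1 = -0.02981.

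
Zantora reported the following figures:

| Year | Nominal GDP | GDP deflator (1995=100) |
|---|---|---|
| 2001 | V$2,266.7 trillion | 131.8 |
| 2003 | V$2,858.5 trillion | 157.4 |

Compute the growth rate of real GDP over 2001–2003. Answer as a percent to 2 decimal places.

5.60%

Deflate each year: 2001 → 2266.7/1.318 = 1719.80; 2003 → 2858.5/1.574 = 1816.07.
So real GDP changed by 1816.07/1719.80 − 1 = 0.0560, i.e. 5.60%.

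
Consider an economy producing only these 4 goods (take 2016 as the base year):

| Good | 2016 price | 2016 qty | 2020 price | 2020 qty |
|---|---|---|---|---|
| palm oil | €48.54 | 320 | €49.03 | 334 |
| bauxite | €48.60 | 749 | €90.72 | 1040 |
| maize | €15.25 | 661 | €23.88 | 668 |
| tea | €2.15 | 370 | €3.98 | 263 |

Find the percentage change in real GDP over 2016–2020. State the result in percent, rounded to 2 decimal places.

Real GDP 2016 = Nominal GDP 2016 = 48.54·320 + 48.60·749 + 15.25·661 + 2.15·370 = 62809.95.
Real GDP 2020 (at 2016 prices) = 48.54·334 + 48.60·1040 + 15.25·668 + 2.15·263 = 77508.81.
Real growth = 77508.81/62809.95 − 1 = 0.2340.

23.40%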